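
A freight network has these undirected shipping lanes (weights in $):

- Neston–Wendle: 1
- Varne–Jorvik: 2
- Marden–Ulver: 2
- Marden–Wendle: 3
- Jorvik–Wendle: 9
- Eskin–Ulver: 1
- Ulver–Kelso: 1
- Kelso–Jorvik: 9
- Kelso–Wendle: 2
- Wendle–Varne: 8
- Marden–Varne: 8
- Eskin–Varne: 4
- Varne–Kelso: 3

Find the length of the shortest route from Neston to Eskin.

Compare a few routes:
Neston - Wendle - Marden - Ulver - Eskin: 1+3+2+1 = 7
Neston - Wendle - Kelso - Varne - Eskin: 1+2+3+4 = 10
Neston - Wendle - Kelso - Ulver - Eskin: 1+2+1+1 = 5
Cheapest is Neston - Wendle - Kelso - Ulver - Eskin at $5.

$5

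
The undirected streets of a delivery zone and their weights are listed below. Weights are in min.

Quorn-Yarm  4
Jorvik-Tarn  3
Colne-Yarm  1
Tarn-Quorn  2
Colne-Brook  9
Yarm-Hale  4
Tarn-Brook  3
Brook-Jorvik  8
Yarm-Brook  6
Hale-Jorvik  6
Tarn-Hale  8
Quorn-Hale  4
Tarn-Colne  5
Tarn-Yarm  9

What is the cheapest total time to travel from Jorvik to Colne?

Shortest distances from Jorvik:
Jorvik: 0
Tarn: 3  (via Jorvik)
Quorn: 5  (via Tarn)
Hale: 6  (via Jorvik)
Brook: 6  (via Tarn)
Colne: 8  (via Tarn)
Shortest route: Jorvik–Tarn–Colne = 8 min.

8 min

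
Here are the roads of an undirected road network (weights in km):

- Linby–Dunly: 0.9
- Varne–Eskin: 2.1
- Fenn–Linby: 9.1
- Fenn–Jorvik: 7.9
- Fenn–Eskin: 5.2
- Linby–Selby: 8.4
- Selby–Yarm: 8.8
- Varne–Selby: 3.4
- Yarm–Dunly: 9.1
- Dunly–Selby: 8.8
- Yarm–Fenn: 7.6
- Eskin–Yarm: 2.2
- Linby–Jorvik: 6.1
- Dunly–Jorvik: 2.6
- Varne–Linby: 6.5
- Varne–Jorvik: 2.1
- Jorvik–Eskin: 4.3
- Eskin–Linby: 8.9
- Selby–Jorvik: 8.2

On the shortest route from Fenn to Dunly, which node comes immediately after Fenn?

Enumerating some paths:
Fenn–Linby–Dunly: 9.1+0.9 = 10
Fenn–Eskin–Varne–Jorvik–Dunly: 5.2+2.1+2.1+2.6 = 12
Fenn–Jorvik–Dunly: 7.9+2.6 = 10.5
Fenn–Eskin–Jorvik–Dunly: 5.2+4.3+2.6 = 12.1
The minimum is 10 km via Fenn–Linby–Dunly.
So from Fenn the first move is to Linby.

Linby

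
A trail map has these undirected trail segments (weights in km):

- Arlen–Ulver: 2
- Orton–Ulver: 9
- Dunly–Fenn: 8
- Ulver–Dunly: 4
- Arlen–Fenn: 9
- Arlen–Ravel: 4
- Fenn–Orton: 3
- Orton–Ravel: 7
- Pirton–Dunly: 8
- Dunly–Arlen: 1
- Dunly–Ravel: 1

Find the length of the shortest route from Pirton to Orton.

Candidate routes:
Pirton → Dunly → Arlen → Ravel → Orton: 8+1+4+7 = 20
Pirton → Dunly → Ravel → Orton: 8+1+7 = 16
Pirton → Dunly → Fenn → Orton: 8+8+3 = 19
Cheapest is Pirton → Dunly → Ravel → Orton at 16 km.

16 km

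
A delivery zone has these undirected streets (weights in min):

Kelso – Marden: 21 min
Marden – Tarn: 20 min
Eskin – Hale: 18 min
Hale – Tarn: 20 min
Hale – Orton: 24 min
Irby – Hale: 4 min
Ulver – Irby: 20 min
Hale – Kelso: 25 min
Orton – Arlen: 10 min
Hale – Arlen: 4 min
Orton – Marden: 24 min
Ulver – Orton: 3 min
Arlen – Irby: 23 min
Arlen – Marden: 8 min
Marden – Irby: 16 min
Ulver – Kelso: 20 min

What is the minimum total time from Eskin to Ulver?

Candidate routes:
Eskin → Hale → Orton → Ulver: 18+24+3 = 45
Eskin → Hale → Arlen → Orton → Ulver: 18+4+10+3 = 35
Eskin → Hale → Irby → Ulver: 18+4+20 = 42
Eskin → Hale → Arlen → Marden → Orton → Ulver: 18+4+8+24+3 = 57
The minimum is 35 min via Eskin → Hale → Arlen → Orton → Ulver.

35 min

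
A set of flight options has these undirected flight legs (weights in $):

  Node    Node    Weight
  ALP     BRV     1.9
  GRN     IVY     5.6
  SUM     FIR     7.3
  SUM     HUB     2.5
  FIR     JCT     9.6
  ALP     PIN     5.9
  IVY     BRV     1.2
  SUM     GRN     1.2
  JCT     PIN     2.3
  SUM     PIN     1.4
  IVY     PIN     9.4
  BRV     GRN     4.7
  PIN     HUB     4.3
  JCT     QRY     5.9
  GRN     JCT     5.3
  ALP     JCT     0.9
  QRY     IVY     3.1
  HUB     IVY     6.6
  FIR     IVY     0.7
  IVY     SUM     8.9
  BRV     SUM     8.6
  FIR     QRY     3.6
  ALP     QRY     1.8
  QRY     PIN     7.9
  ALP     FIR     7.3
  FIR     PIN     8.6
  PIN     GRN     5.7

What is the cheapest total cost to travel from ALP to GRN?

Shortest distances from ALP:
ALP: 0
JCT: 0.9  (via ALP)
QRY: 1.8  (via ALP)
BRV: 1.9  (via ALP)
IVY: 3.1  (via BRV)
PIN: 3.2  (via JCT)
FIR: 3.8  (via IVY)
SUM: 4.6  (via PIN)
GRN: 5.8  (via SUM)
Shortest route: ALP → JCT → PIN → SUM → GRN = $5.8.

$5.8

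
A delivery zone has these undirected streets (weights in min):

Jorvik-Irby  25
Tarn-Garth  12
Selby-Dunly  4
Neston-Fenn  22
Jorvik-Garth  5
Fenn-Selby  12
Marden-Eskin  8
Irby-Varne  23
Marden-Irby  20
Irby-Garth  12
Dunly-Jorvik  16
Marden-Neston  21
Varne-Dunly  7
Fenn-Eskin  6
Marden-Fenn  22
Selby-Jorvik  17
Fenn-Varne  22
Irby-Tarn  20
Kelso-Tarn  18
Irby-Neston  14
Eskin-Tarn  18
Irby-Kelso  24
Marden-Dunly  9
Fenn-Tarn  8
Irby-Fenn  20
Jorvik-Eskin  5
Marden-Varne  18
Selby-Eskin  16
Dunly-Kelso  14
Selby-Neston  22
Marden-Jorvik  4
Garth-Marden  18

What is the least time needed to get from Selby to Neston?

22 min

Compare a few routes:
Selby → Jorvik → Marden → Neston: 17+4+21 = 42
Selby → Dunly → Marden → Neston: 4+9+21 = 34
Selby → Neston: 22 = 22
Selby → Fenn → Neston: 12+22 = 34
Cheapest is Selby → Neston at 22 min.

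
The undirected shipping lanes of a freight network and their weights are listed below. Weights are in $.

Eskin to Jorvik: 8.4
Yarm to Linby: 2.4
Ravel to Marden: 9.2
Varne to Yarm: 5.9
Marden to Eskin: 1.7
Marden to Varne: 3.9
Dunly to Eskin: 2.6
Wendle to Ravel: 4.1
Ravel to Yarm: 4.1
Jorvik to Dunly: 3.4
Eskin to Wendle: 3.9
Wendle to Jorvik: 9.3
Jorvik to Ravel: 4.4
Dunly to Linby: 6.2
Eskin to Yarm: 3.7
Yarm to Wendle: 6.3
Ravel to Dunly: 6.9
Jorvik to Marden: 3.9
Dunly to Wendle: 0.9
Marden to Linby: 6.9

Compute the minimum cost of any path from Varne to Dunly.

Candidate routes:
Varne - Marden - Jorvik - Dunly: 3.9+3.9+3.4 = 11.2
Varne - Marden - Eskin - Dunly: 3.9+1.7+2.6 = 8.2
Varne - Marden - Eskin - Wendle - Dunly: 3.9+1.7+3.9+0.9 = 10.4
The minimum is $8.2 via Varne - Marden - Eskin - Dunly.

$8.2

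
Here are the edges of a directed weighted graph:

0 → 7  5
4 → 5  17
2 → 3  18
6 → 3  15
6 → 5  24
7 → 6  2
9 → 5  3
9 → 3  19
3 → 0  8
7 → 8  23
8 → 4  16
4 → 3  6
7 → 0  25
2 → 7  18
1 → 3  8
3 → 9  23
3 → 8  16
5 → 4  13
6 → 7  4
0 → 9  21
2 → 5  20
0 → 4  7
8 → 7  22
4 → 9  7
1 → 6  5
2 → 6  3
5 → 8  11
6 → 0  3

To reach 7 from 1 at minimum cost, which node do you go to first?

6

Compare a few routes:
1 - 6 - 7: 5+4 = 9
1 - 3 - 0 - 7: 8+8+5 = 21
1 - 6 - 0 - 7: 5+3+5 = 13
Cheapest is 1 - 6 - 7 at 9.
So from 1 the first move is to 6.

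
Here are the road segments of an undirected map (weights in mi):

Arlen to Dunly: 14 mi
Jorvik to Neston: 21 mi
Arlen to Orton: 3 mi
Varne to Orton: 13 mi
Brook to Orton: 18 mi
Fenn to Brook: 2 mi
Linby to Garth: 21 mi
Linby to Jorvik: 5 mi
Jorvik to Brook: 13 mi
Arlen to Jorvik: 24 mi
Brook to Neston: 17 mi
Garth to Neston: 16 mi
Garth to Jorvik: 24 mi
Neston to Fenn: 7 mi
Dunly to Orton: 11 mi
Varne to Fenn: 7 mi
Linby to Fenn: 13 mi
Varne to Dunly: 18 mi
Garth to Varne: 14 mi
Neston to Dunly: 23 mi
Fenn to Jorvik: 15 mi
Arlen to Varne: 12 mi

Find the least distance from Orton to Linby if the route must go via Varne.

Shortest Orton→Varne: Orton–Varne = 13
Shortest Varne→Linby: Varne–Fenn–Linby = 20
Total via Varne: 13 + 20 = 33 mi.

33 mi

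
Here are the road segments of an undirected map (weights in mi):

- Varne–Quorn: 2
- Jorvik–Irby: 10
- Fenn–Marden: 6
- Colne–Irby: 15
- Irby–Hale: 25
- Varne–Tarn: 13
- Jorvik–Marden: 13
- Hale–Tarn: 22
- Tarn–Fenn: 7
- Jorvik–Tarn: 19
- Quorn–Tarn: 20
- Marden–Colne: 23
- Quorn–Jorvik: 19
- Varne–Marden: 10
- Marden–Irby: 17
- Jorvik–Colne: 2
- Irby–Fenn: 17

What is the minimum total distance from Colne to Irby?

12 mi

Enumerating some paths:
Colne → Irby: 15 = 15
Colne → Jorvik → Irby: 2+10 = 12
Cheapest is Colne → Jorvik → Irby at 12 mi.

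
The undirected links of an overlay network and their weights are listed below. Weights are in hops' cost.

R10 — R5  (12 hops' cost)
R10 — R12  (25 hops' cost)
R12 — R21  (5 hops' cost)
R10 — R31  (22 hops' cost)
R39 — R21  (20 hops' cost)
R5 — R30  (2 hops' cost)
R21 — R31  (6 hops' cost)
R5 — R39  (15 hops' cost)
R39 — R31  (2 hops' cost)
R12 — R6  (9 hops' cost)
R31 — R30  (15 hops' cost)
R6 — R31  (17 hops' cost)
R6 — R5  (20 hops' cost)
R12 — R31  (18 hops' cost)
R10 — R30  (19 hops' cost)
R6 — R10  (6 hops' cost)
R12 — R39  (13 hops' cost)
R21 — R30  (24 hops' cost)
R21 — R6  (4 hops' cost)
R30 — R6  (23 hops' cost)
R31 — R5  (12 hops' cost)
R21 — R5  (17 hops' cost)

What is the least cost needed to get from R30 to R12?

24 hops' cost

Compare a few routes:
R30 → R5 → R21 → R12: 2+17+5 = 24
R30 → R31 → R21 → R12: 15+6+5 = 26
R30 → R5 → R31 → R21 → R12: 2+12+6+5 = 25
Cheapest is R30 → R5 → R21 → R12 at 24 hops' cost.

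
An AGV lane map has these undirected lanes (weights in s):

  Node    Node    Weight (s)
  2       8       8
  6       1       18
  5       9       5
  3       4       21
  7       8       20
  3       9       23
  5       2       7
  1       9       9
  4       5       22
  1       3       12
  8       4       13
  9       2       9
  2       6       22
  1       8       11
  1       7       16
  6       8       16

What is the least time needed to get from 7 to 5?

30 s

Running Dijkstra from 7:
7: 0
1: 16  (via 7)
8: 20  (via 7)
9: 25  (via 1)
2: 28  (via 8)
3: 28  (via 1)
5: 30  (via 9)
Shortest route: 7 → 1 → 9 → 5 = 30 s.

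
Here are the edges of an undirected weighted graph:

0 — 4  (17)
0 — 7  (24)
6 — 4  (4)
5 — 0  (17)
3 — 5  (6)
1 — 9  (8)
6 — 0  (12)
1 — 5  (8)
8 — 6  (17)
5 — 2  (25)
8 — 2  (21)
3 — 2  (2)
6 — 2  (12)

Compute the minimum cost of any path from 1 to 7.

49

Compare a few routes:
1–5–3–2–6–0–7: 8+6+2+12+12+24 = 64
1–5–3–2–6–4–0–7: 8+6+2+12+4+17+24 = 73
1–5–0–7: 8+17+24 = 49
Cheapest is 1–5–0–7 at 49.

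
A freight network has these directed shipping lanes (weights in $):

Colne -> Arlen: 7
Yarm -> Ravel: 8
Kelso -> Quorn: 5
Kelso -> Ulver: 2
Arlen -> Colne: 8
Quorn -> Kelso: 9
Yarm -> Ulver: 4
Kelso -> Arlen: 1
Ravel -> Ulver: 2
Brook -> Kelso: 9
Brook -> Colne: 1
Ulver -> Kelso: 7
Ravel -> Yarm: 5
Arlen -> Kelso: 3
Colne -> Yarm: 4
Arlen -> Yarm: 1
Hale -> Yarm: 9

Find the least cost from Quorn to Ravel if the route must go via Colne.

Shortest Quorn→Colne: Quorn → Kelso → Arlen → Colne = 18
Best Colne to Ravel: Colne → Yarm → Ravel costing 12
Total via Colne: 18 + 12 = $30.

$30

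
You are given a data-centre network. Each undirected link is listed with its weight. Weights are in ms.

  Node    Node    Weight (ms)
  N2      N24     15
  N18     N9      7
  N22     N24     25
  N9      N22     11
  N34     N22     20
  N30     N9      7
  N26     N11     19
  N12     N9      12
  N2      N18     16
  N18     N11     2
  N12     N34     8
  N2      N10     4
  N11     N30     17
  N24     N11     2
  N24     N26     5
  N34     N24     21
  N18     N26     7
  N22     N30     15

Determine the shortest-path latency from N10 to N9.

27 ms

Compare a few routes:
N10 - N2 - N24 - N26 - N18 - N9: 4+15+5+7+7 = 38
N10 - N2 - N18 - N9: 4+16+7 = 27
N10 - N2 - N24 - N11 - N18 - N9: 4+15+2+2+7 = 30
Cheapest is N10 - N2 - N18 - N9 at 27 ms.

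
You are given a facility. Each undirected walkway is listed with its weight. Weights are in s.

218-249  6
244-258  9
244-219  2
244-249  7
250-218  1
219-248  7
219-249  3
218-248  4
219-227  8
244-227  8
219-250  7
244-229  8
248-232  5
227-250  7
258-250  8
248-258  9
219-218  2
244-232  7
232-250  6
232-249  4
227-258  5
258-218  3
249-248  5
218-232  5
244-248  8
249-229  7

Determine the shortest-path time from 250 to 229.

Compare a few routes:
250 - 218 - 249 - 229: 1+6+7 = 14
250 - 218 - 232 - 249 - 229: 1+5+4+7 = 17
250 - 218 - 219 - 244 - 229: 1+2+2+8 = 13
250 - 218 - 248 - 249 - 229: 1+4+5+7 = 17
Cheapest is 250 - 218 - 219 - 244 - 229 at 13 s.

13 s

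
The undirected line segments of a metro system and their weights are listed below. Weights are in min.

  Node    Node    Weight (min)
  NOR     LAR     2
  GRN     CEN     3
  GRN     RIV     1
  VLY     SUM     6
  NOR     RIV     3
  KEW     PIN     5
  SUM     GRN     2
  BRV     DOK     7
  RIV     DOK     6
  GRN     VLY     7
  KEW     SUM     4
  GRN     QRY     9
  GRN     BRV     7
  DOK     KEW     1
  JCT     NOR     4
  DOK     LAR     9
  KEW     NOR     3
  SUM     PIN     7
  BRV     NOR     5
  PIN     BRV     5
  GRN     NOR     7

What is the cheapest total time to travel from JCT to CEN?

Candidate routes:
JCT → NOR → GRN → CEN: 4+7+3 = 14
JCT → NOR → RIV → GRN → CEN: 4+3+1+3 = 11
Cheapest is JCT → NOR → RIV → GRN → CEN at 11 min.

11 min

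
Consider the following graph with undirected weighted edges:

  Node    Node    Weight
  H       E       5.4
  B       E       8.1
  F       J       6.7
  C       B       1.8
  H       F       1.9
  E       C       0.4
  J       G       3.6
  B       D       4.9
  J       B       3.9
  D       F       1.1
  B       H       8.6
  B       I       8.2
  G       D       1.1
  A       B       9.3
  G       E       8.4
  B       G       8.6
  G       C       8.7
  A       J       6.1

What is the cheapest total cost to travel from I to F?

Candidate routes:
I → B → D → F: 8.2+4.9+1.1 = 14.2
I → B → J → G → D → F: 8.2+3.9+3.6+1.1+1.1 = 17.9
I → B → C → E → H → F: 8.2+1.8+0.4+5.4+1.9 = 17.7
The minimum is 14.2 via I → B → D → F.

14.2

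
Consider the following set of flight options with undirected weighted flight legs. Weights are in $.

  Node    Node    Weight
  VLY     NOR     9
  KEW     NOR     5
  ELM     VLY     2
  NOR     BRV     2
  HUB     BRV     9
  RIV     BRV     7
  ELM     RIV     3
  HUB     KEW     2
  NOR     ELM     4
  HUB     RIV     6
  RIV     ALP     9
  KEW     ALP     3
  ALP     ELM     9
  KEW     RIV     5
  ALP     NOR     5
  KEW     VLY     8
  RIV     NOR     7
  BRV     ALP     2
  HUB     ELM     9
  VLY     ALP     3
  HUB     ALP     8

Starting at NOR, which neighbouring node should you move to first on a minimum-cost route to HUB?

Candidate routes:
NOR → KEW → HUB: 5+2 = 7
NOR → BRV → ALP → KEW → HUB: 2+2+3+2 = 9
The minimum is $7 via NOR → KEW → HUB.
So from NOR the first move is to KEW.

KEW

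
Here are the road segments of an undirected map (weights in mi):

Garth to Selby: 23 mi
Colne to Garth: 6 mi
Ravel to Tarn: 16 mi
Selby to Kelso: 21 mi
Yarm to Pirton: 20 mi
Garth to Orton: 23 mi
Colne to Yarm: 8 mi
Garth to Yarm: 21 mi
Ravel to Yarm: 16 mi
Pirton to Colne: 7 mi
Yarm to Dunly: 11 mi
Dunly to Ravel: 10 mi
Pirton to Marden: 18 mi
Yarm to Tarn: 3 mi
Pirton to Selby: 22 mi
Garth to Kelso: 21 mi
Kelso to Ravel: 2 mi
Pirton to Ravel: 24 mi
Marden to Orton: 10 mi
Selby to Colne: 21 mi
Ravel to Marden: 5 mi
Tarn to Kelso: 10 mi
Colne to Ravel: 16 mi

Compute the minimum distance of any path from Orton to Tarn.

27 mi

Settle nodes by increasing distance from Orton:
Orton: 0
Marden: 10  (via Orton)
Ravel: 15  (via Marden)
Kelso: 17  (via Ravel)
Garth: 23  (via Orton)
Dunly: 25  (via Ravel)
Tarn: 27  (via Kelso)
Shortest route: Orton → Marden → Ravel → Kelso → Tarn = 27 mi.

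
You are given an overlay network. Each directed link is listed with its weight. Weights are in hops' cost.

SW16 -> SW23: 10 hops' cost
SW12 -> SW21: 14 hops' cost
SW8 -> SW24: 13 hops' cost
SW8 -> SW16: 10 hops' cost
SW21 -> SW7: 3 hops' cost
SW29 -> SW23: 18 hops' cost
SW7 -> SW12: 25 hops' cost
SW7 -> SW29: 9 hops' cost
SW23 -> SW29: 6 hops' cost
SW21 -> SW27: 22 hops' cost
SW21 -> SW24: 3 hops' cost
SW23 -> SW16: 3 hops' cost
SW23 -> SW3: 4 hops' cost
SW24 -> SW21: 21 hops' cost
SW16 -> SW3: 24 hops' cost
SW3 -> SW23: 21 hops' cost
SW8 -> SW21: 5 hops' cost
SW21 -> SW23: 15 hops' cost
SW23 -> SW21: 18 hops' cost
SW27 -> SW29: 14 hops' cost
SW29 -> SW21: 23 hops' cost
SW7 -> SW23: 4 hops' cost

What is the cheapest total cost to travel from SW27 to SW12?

Shortest distances from SW27:
SW27: 0
SW29: 14  (via SW27)
SW23: 32  (via SW29)
SW16: 35  (via SW23)
SW3: 36  (via SW23)
SW21: 37  (via SW29)
SW7: 40  (via SW21)
SW24: 40  (via SW21)
SW12: 65  (via SW7)
Shortest route: SW27–SW29–SW21–SW7–SW12 = 65 hops' cost.

65 hops' cost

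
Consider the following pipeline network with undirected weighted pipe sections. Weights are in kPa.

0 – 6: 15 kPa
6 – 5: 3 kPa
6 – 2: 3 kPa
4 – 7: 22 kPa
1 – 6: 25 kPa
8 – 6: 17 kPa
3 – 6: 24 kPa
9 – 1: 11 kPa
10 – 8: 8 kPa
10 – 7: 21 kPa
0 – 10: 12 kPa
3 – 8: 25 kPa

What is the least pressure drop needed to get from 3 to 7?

Candidate routes:
3 - 6 - 8 - 10 - 7: 24+17+8+21 = 70
3 - 8 - 10 - 7: 25+8+21 = 54
The minimum is 54 kPa via 3 - 8 - 10 - 7.

54 kPa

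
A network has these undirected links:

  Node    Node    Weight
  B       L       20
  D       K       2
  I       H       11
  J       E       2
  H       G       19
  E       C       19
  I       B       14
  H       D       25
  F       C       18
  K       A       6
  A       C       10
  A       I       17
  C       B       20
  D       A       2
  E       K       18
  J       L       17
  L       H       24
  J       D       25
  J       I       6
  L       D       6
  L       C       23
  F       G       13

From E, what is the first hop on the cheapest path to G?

Compare a few routes:
E → C → F → G: 19+18+13 = 50
E → K → D → A → C → F → G: 18+2+2+10+18+13 = 63
E → J → L → H → G: 2+17+24+19 = 62
E → J → I → H → G: 2+6+11+19 = 38
The minimum is 38 via E → J → I → H → G.
So from E the first move is to J.

J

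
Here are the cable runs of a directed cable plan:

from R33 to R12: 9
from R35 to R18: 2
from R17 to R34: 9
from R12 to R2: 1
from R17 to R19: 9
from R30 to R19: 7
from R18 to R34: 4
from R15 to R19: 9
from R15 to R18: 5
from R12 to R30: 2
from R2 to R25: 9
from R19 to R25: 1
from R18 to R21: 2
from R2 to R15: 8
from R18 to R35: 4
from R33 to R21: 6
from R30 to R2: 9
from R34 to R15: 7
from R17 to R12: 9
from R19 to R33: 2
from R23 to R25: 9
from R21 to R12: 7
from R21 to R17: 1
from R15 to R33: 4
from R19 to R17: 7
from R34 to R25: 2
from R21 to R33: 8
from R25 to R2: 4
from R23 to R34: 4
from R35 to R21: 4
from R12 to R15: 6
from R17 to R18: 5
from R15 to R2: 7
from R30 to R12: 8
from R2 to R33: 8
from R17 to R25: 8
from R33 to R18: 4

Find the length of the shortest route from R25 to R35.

Compare a few routes:
R25 → R2 → R33 → R18 → R35: 4+8+4+4 = 20
R25 → R2 → R15 → R18 → R35: 4+8+5+4 = 21
R25 → R2 → R15 → R33 → R18 → R35: 4+8+4+4+4 = 24
The minimum is 20 via R25 → R2 → R33 → R18 → R35.

20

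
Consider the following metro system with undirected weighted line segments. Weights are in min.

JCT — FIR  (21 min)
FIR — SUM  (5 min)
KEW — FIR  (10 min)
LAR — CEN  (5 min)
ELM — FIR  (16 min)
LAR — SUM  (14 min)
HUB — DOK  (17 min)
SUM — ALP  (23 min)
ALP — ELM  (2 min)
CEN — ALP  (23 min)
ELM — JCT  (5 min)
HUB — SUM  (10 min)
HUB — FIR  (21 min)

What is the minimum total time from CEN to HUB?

Enumerating some paths:
CEN - LAR - SUM - HUB: 5+14+10 = 29
CEN - ALP - ELM - FIR - SUM - HUB: 23+2+16+5+10 = 56
CEN - LAR - SUM - FIR - HUB: 5+14+5+21 = 45
The minimum is 29 min via CEN - LAR - SUM - HUB.

29 min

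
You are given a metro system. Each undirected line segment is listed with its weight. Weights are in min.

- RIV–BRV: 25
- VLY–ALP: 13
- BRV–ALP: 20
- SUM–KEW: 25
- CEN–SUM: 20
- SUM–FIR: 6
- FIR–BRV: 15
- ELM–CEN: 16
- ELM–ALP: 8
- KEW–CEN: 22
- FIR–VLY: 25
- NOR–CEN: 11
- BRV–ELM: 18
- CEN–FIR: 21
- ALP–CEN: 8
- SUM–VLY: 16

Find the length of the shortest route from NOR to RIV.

64 min

Shortest distances from NOR:
NOR: 0
CEN: 11  (via NOR)
ALP: 19  (via CEN)
ELM: 27  (via CEN)
SUM: 31  (via CEN)
FIR: 32  (via CEN)
VLY: 32  (via ALP)
KEW: 33  (via CEN)
BRV: 39  (via ALP)
RIV: 64  (via BRV)
Shortest route: NOR → CEN → ALP → BRV → RIV = 64 min.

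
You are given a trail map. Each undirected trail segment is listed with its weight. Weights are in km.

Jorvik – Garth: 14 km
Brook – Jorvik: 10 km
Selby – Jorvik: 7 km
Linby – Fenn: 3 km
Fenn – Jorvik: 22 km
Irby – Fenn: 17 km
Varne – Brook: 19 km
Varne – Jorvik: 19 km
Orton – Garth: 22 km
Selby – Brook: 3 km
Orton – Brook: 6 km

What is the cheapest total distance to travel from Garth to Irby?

53 km

Running Dijkstra from Garth:
Garth: 0
Jorvik: 14  (via Garth)
Selby: 21  (via Jorvik)
Orton: 22  (via Garth)
Brook: 24  (via Jorvik)
Varne: 33  (via Jorvik)
Fenn: 36  (via Jorvik)
Linby: 39  (via Fenn)
Irby: 53  (via Fenn)
Shortest route: Garth–Jorvik–Fenn–Irby = 53 km.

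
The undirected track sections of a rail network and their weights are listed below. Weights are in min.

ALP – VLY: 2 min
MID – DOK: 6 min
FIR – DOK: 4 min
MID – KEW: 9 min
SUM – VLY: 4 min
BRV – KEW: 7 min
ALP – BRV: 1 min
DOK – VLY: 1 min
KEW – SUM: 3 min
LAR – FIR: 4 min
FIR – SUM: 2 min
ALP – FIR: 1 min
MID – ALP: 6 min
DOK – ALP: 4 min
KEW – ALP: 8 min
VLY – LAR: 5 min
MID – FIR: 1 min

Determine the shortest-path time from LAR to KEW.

9 min

Shortest distances from LAR:
LAR: 0
FIR: 4  (via LAR)
VLY: 5  (via LAR)
MID: 5  (via FIR)
ALP: 5  (via FIR)
DOK: 6  (via VLY)
SUM: 6  (via FIR)
BRV: 6  (via ALP)
KEW: 9  (via SUM)
Shortest route: LAR → FIR → SUM → KEW = 9 min.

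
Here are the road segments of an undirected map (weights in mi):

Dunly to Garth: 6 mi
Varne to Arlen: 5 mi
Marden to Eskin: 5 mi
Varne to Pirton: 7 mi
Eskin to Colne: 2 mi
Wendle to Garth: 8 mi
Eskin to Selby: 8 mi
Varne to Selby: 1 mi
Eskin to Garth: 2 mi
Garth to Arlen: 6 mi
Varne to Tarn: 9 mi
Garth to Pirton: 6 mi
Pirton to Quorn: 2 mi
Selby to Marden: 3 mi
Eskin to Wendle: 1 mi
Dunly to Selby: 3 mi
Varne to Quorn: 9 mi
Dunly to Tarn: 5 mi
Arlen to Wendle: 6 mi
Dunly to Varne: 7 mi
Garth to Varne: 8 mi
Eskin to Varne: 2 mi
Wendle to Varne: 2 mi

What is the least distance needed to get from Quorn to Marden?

Enumerating some paths:
Quorn–Varne–Selby–Marden: 9+1+3 = 13
Quorn–Pirton–Garth–Eskin–Marden: 2+6+2+5 = 15
Cheapest is Quorn–Varne–Selby–Marden at 13 mi.

13 mi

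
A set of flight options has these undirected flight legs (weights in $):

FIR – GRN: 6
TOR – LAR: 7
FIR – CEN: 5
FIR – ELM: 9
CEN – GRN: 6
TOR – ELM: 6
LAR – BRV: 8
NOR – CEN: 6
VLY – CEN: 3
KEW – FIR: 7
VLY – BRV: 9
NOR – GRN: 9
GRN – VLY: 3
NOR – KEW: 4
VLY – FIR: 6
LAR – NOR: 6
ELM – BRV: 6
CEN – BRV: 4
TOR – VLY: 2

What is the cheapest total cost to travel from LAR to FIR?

$15

Enumerating some paths:
LAR → TOR → VLY → FIR: 7+2+6 = 15
LAR → BRV → CEN → FIR: 8+4+5 = 17
Cheapest is LAR → TOR → VLY → FIR at $15.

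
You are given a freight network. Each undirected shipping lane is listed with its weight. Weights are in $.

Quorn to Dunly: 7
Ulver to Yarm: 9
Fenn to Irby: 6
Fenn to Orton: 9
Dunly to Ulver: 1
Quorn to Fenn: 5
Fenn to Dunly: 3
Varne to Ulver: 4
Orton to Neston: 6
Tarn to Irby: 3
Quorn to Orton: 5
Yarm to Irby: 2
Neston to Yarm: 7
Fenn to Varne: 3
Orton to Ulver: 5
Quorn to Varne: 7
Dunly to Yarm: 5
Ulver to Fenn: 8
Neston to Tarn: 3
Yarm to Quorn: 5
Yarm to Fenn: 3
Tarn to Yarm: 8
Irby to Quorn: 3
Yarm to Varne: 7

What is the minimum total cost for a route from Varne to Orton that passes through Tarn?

Shortest Varne→Tarn: Varne → Fenn → Yarm → Irby → Tarn = 11
Best Tarn to Orton: Tarn → Neston → Orton costing 9
Total via Tarn: 11 + 9 = $20.

$20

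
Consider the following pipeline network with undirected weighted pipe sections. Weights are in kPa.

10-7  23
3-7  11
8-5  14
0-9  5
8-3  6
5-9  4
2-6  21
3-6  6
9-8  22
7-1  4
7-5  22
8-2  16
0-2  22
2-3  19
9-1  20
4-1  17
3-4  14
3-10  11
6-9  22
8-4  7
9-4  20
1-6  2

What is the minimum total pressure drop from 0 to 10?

Candidate routes:
0 - 9 - 6 - 3 - 10: 5+22+6+11 = 44
0 - 9 - 5 - 8 - 3 - 10: 5+4+14+6+11 = 40
The minimum is 40 kPa via 0 - 9 - 5 - 8 - 3 - 10.

40 kPa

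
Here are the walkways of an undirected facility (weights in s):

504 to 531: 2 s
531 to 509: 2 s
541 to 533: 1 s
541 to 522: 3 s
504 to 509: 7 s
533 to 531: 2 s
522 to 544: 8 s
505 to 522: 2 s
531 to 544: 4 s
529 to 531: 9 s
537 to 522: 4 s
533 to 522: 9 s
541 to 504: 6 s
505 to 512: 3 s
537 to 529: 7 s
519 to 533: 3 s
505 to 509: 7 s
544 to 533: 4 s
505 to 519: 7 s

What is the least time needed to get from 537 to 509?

Shortest distances from 537:
537: 0
522: 4  (via 537)
505: 6  (via 522)
541: 7  (via 522)
529: 7  (via 537)
533: 8  (via 541)
512: 9  (via 505)
531: 10  (via 533)
519: 11  (via 533)
509: 12  (via 531)
Shortest route: 537–522–541–533–531–509 = 12 s.

12 s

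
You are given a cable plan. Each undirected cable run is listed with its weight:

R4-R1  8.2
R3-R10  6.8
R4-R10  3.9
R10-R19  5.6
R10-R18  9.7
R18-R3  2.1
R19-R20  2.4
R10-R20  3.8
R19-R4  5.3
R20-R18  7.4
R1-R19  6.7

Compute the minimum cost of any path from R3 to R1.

18.6

Candidate routes:
R3 - R10 - R4 - R1: 6.8+3.9+8.2 = 18.9
R3 - R18 - R20 - R19 - R1: 2.1+7.4+2.4+6.7 = 18.6
R3 - R10 - R19 - R1: 6.8+5.6+6.7 = 19.1
R3 - R10 - R20 - R19 - R1: 6.8+3.8+2.4+6.7 = 19.7
The minimum is 18.6 via R3 - R18 - R20 - R19 - R1.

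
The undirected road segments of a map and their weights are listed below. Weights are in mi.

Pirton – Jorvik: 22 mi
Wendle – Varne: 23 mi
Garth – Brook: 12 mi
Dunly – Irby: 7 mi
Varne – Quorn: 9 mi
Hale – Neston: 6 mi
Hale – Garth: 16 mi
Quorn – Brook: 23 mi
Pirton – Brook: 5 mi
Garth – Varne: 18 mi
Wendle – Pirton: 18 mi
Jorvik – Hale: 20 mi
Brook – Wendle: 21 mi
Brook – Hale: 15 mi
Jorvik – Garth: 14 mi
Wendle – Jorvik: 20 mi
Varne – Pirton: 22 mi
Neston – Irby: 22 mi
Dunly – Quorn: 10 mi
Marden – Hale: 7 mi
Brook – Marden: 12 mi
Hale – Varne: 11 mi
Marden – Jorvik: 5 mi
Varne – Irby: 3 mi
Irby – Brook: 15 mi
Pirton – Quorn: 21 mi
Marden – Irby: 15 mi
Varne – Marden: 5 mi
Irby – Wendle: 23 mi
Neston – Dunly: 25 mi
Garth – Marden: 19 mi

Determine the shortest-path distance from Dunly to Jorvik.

20 mi

Shortest distances from Dunly:
Dunly: 0
Irby: 7  (via Dunly)
Quorn: 10  (via Dunly)
Varne: 10  (via Irby)
Marden: 15  (via Varne)
Jorvik: 20  (via Marden)
Shortest route: Dunly → Irby → Varne → Marden → Jorvik = 20 mi.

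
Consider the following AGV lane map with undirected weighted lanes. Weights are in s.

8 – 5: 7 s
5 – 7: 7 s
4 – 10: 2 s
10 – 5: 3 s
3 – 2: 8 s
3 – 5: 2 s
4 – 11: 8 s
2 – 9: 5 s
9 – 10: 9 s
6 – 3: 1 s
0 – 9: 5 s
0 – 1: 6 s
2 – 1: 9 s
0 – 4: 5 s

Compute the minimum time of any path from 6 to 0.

Candidate routes:
6 - 3 - 5 - 10 - 9 - 0: 1+2+3+9+5 = 20
6 - 3 - 5 - 10 - 4 - 0: 1+2+3+2+5 = 13
6 - 3 - 2 - 1 - 0: 1+8+9+6 = 24
6 - 3 - 2 - 9 - 0: 1+8+5+5 = 19
The minimum is 13 s via 6 - 3 - 5 - 10 - 4 - 0.

13 s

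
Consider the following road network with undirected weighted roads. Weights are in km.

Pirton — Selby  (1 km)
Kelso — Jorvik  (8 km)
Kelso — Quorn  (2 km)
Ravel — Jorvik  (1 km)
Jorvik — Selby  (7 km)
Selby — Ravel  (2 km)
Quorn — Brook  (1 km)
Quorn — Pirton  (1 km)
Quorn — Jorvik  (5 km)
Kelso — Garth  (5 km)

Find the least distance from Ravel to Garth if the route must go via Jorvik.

13 km

Best Ravel to Jorvik: Ravel–Jorvik costing 1
Best Jorvik to Garth: Jorvik–Quorn–Kelso–Garth costing 12
Total via Jorvik: 1 + 12 = 13 km.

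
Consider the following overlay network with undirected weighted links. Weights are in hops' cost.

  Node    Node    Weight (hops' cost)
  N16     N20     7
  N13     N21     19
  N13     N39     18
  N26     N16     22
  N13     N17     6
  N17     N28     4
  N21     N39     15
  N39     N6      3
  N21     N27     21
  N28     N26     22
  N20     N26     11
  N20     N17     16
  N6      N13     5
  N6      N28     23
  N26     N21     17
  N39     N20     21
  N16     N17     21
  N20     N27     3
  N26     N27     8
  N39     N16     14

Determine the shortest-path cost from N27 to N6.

27 hops' cost

Shortest distances from N27:
N27: 0
N20: 3  (via N27)
N26: 8  (via N27)
N16: 10  (via N20)
N17: 19  (via N20)
N21: 21  (via N27)
N28: 23  (via N17)
N39: 24  (via N20)
N13: 25  (via N17)
N6: 27  (via N39)
Shortest route: N27 → N20 → N39 → N6 = 27 hops' cost.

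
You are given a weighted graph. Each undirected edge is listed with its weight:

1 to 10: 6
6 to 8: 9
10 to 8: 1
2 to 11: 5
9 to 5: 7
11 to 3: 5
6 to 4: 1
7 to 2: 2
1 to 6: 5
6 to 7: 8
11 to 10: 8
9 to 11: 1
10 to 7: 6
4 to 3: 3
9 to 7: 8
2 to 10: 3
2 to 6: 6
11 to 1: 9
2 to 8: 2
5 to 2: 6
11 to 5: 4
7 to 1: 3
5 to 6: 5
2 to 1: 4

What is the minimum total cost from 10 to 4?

Running Dijkstra from 10:
10: 0
8: 1  (via 10)
2: 3  (via 10)
7: 5  (via 2)
1: 6  (via 10)
11: 8  (via 10)
5: 9  (via 2)
6: 9  (via 2)
9: 9  (via 11)
4: 10  (via 6)
Shortest route: 10–2–6–4 = 10.

10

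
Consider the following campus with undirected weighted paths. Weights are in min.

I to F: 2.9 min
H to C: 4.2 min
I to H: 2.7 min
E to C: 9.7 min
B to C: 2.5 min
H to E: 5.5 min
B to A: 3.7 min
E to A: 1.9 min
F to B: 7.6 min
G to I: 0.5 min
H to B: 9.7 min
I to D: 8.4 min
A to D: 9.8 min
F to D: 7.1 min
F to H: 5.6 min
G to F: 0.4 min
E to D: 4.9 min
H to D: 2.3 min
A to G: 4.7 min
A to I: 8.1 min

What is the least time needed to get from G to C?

Candidate routes:
G - F - I - H - C: 0.4+2.9+2.7+4.2 = 10.2
G - I - H - C: 0.5+2.7+4.2 = 7.4
The minimum is 7.4 min via G - I - H - C.

7.4 min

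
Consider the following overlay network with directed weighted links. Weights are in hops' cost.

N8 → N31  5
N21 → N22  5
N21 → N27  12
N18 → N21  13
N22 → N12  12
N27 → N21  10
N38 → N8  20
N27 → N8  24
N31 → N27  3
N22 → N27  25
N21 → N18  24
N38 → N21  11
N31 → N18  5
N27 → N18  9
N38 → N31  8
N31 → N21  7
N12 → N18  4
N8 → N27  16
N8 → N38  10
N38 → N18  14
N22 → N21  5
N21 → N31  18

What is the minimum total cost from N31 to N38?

37 hops' cost

Settle nodes by increasing distance from N31:
N31: 0
N27: 3  (via N31)
N18: 5  (via N31)
N21: 7  (via N31)
N22: 12  (via N21)
N12: 24  (via N22)
N8: 27  (via N27)
N38: 37  (via N8)
Shortest route: N31–N27–N8–N38 = 37 hops' cost.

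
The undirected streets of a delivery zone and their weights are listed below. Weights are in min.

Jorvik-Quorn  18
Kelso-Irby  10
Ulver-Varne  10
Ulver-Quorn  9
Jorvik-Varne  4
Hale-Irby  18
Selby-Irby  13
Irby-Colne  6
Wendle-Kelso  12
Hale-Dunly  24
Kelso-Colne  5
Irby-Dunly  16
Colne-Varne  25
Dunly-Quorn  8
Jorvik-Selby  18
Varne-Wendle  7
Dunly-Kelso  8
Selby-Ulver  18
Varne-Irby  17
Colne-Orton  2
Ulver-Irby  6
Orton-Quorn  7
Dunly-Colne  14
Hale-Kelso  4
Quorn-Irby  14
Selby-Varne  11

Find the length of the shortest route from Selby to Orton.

Enumerating some paths:
Selby → Irby → Colne → Orton: 13+6+2 = 21
Selby → Irby → Kelso → Colne → Orton: 13+10+5+2 = 30
Cheapest is Selby → Irby → Colne → Orton at 21 min.

21 min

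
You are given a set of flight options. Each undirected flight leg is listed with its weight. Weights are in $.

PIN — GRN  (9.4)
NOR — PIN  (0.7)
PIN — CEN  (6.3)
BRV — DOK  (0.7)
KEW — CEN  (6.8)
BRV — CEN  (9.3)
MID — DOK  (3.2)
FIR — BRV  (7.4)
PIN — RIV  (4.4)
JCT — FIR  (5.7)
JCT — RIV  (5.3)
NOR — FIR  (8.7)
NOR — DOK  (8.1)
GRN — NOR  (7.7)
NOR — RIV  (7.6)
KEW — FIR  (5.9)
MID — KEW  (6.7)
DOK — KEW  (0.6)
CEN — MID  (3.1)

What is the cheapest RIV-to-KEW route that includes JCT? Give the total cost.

Shortest RIV→JCT: RIV–JCT = 5.3
Best JCT to KEW: JCT–FIR–KEW costing 11.6
Total via JCT: 5.3 + 11.6 = $16.9.

$16.9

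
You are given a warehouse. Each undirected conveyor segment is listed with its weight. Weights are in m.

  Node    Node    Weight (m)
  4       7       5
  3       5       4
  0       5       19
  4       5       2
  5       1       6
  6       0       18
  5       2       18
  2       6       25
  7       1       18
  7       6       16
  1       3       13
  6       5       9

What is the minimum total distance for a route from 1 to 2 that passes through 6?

40 m

Shortest 1→6: 1–5–6 = 15
Best 6 to 2: 6–2 costing 25
Total via 6: 15 + 25 = 40 m.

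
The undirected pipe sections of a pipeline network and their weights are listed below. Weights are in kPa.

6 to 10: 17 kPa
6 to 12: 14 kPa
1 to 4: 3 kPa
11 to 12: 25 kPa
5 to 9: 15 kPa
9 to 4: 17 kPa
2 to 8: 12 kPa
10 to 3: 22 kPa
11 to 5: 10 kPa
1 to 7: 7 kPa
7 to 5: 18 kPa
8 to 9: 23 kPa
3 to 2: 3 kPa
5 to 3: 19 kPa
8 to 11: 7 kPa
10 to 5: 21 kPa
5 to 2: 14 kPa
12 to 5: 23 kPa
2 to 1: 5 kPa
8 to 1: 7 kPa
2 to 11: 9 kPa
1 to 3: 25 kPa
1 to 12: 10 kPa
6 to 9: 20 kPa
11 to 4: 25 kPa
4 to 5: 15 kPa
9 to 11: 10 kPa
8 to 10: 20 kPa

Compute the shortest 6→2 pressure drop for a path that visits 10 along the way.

Shortest 6→10: 6–10 = 17
Best 10 to 2: 10–3–2 costing 25
Total via 10: 17 + 25 = 42 kPa.

42 kPa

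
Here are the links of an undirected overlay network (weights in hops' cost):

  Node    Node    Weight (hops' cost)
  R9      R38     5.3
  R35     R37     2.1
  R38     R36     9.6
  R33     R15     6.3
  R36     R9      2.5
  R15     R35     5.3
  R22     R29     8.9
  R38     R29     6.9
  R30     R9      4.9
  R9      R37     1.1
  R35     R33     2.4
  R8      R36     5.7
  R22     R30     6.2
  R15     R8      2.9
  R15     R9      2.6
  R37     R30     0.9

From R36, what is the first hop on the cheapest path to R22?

R9

Compare a few routes:
R36 - R8 - R15 - R9 - R37 - R30 - R22: 5.7+2.9+2.6+1.1+0.9+6.2 = 19.4
R36 - R9 - R37 - R30 - R22: 2.5+1.1+0.9+6.2 = 10.7
R36 - R9 - R15 - R35 - R37 - R30 - R22: 2.5+2.6+5.3+2.1+0.9+6.2 = 19.6
R36 - R9 - R30 - R22: 2.5+4.9+6.2 = 13.6
The minimum is 10.7 hops' cost via R36 - R9 - R37 - R30 - R22.
So from R36 the first move is to R9.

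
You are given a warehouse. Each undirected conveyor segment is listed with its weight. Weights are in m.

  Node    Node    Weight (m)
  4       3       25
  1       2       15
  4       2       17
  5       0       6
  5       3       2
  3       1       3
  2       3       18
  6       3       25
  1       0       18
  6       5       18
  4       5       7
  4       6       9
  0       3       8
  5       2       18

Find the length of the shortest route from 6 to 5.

Candidate routes:
6–5: 18 = 18
6–3–5: 25+2 = 27
6–4–3–5: 9+25+2 = 36
6–4–5: 9+7 = 16
Cheapest is 6–4–5 at 16 m.

16 m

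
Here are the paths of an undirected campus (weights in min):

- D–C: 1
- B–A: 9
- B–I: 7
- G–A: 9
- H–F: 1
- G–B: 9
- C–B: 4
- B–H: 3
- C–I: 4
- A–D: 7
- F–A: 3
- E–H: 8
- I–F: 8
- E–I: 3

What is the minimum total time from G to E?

Candidate routes:
G → B → H → E: 9+3+8 = 20
G → B → I → E: 9+7+3 = 19
The minimum is 19 min via G → B → I → E.

19 min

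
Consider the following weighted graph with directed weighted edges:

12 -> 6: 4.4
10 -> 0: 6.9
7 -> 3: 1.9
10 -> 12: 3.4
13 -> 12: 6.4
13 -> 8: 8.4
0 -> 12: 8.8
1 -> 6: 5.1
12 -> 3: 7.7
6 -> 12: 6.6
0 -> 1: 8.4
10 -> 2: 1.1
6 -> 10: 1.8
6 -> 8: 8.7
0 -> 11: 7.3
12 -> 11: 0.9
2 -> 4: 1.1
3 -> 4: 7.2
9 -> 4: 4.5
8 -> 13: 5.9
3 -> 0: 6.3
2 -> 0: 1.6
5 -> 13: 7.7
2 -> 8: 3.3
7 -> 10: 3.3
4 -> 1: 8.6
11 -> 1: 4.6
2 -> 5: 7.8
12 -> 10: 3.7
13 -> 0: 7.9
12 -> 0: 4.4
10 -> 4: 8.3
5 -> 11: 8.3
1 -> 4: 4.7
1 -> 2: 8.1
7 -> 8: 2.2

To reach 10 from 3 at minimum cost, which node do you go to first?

0

Compare a few routes:
3 → 0 → 12 → 6 → 10: 6.3+8.8+4.4+1.8 = 21.3
3 → 0 → 1 → 6 → 10: 6.3+8.4+5.1+1.8 = 21.6
3 → 0 → 12 → 10: 6.3+8.8+3.7 = 18.8
3 → 4 → 1 → 6 → 10: 7.2+8.6+5.1+1.8 = 22.7
The minimum is 18.8 via 3 → 0 → 12 → 10.
So from 3 the first move is to 0.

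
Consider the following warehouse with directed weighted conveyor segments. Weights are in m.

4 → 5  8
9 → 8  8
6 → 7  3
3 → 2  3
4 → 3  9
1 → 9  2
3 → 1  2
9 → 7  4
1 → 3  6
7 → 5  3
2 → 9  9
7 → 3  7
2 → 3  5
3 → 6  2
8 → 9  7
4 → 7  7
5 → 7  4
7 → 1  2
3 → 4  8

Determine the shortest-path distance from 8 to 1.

13 m

Compare a few routes:
8 → 9 → 7 → 3 → 1: 7+4+7+2 = 20
8 → 9 → 7 → 1: 7+4+2 = 13
Cheapest is 8 → 9 → 7 → 1 at 13 m.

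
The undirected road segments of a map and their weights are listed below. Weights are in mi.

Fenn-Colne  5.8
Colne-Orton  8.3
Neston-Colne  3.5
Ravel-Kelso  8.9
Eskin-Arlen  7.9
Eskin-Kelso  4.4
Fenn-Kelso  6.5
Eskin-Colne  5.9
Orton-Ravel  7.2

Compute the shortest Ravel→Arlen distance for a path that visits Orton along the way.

29.3 mi

Shortest Ravel→Orton: Ravel → Orton = 7.2
Best Orton to Arlen: Orton → Colne → Eskin → Arlen costing 22.1
Total via Orton: 7.2 + 22.1 = 29.3 mi.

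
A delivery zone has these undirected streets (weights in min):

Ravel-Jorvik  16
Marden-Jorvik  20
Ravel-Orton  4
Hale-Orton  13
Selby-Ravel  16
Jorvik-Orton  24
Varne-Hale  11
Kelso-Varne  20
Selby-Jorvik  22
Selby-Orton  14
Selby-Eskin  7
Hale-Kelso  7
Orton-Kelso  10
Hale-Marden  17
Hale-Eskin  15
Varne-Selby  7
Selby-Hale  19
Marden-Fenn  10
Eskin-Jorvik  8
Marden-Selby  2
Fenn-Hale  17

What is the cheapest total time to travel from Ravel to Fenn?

Settle nodes by increasing distance from Ravel:
Ravel: 0
Orton: 4  (via Ravel)
Kelso: 14  (via Orton)
Selby: 16  (via Ravel)
Jorvik: 16  (via Ravel)
Hale: 17  (via Orton)
Marden: 18  (via Selby)
Eskin: 23  (via Selby)
Varne: 23  (via Selby)
Fenn: 28  (via Marden)
Shortest route: Ravel–Selby–Marden–Fenn = 28 min.

28 min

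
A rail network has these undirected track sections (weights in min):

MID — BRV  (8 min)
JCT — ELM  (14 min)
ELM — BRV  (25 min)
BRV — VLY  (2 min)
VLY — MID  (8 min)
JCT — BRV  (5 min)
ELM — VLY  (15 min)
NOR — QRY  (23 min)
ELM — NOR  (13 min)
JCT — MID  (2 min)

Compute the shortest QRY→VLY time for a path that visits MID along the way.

60 min

Shortest QRY→MID: QRY–NOR–ELM–JCT–MID = 52
Best MID to VLY: MID–VLY costing 8
Total via MID: 52 + 8 = 60 min.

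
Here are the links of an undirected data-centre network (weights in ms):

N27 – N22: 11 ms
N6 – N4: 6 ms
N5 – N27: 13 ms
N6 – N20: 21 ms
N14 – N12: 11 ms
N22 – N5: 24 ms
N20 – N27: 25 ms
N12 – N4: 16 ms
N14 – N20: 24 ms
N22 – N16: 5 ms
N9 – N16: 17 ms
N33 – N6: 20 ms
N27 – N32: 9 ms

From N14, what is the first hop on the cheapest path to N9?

N20

Enumerating some paths:
N14–N20–N27–N5–N22–N16–N9: 24+25+13+24+5+17 = 108
N14–N20–N27–N22–N16–N9: 24+25+11+5+17 = 82
The minimum is 82 ms via N14–N20–N27–N22–N16–N9.
So from N14 the first move is to N20.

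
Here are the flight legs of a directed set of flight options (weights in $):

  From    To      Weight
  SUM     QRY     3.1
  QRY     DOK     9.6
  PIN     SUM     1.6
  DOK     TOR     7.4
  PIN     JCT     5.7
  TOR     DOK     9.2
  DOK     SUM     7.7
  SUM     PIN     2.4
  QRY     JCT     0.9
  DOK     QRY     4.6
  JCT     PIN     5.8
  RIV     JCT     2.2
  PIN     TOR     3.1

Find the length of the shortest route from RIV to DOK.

Compare a few routes:
RIV–JCT–PIN–SUM–QRY–DOK: 2.2+5.8+1.6+3.1+9.6 = 22.3
RIV–JCT–PIN–TOR–DOK: 2.2+5.8+3.1+9.2 = 20.3
The minimum is $20.3 via RIV–JCT–PIN–TOR–DOK.

$20.3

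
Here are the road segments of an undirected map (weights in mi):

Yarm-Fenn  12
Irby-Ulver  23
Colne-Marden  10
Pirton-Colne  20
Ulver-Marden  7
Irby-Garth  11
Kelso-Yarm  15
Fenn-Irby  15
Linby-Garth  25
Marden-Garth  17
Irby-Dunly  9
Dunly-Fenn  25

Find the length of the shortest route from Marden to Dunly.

37 mi

Compare a few routes:
Marden–Garth–Irby–Dunly: 17+11+9 = 37
Marden–Garth–Irby–Fenn–Dunly: 17+11+15+25 = 68
Marden–Ulver–Irby–Dunly: 7+23+9 = 39
Marden–Ulver–Irby–Fenn–Dunly: 7+23+15+25 = 70
Cheapest is Marden–Garth–Irby–Dunly at 37 mi.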